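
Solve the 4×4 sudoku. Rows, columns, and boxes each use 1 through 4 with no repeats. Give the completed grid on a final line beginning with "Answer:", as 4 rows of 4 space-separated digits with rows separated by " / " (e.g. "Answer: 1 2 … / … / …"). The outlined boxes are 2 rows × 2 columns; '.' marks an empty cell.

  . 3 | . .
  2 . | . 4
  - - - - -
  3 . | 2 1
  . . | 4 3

Step 1. [r2c2∈{1}] r2c2 is down to just 1 ⇒ r2c2=1.
Step 2. [r4c1∈{1}] nothing but 1 survives at r4c1. So r4c1=1.
Step 3. [r2c3∈{3}] nothing but 3 survives at r2c3, so r2c3=3.
Step 4. [r1c3∈{1}] only 1 remains possible at r1c3 ⇒ r1c3=1.
Step 5. [r4c2∈{2}] r4c2 has the single candidate 2, so r4c2=2.
Step 6. [r1c4∈{2}] r1c4 has the single candidate 2 ⇒ r1c4=2.
Step 7. [r1c1∈{4}] r1c1 is down to just 4 ⇒ r1c1=4.
Step 8. [r3c2∈{4}] nothing but 4 survives at r3c2 ⇒ r3c2=4.

Answer: 4 3 1 2 / 2 1 3 4 / 3 4 2 1 / 1 2 4 3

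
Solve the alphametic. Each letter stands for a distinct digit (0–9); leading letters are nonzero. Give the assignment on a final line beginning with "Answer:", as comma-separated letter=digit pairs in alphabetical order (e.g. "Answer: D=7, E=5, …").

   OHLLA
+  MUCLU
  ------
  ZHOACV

Step 1. [col 1: A + U ≡ V (mod 10)] no forcing yet in column 1 (carry-in 0); U=3 is free and consistent — try it, so U=3.
Step 2. [col 1: A + U ≡ V (mod 10)] no forcing yet in column 1 (carry-in 0); A=6 is free and consistent — try it ⇒ A=6.
Step 3. [Z] Z is the leading digit of a 6-digit sum of two 5-digit numbers; the final carry is exactly 1 ⇒ Z=1.
Step 4. [col 1: A + U ≡ V (mod 10)] from column 1 (A=6, U=3, carry-in 0, digits 1,3,6 already taken and all letters distinct): V must equal 9, so V=9.
Step 5. [col 2: L + L ≡ C (mod 10)] column 2 (L + L ≡ C (mod 10), carry-in 0) doesn't pin C yet; pick C=4 and continue, so C=4.
Step 6. [col 2: L + L ≡ C (mod 10)] column 2 (L + L ≡ C (mod 10), carry-in 0) doesn't pin L yet; pick L=2 and continue ⇒ L=2.
Step 7. [col 4: H + U ≡ O (mod 10)] no forcing yet in column 4 (carry-in 0); O=8 is free and consistent — try it ⇒ O=8.
Step 8. [col 4: H + U ≡ O (mod 10)] column 4 reads H+U+carry(0)=O with U=3, O=8; with digits 1,2,3,4,6,8,9 already taken and all letters distinct, the only value for H is 5, so H=5.
Step 9. [col 5: O + M ≡ H (mod 10)] from column 5 (O=8, H=5, carry-in 0, digits 1,2,3,4,5,6,8,9 already taken and all letters distinct): M must equal 7, so M=7.

Answer: A=6, C=4, H=5, L=2, M=7, O=8, U=3, V=9, Z=1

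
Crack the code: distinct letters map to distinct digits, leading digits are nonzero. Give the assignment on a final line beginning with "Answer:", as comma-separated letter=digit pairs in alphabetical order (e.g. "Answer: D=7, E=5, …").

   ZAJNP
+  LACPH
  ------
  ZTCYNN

Step 1. [Z] Z is the leading digit of a 6-digit sum of two 5-digit numbers; the final carry is exactly 1, so Z=1.
Step 2. [col 1: P + H ≡ N (mod 10)] H=4 is one option consistent with column 1 (P + H ≡ N (mod 10), carry-in 0) — take it ⇒ H=4.
Step 3. [col 1: P + H ≡ N (mod 10)] several values work for P in column 1 (P + H ≡ N (mod 10), carry-in 0); try P=9 ⇒ P=9.
Step 4. [col 1: P + H ≡ N (mod 10)] column 1 reads P+H+carry(0)=N with P=9, H=4; with digits 1,4,9 already taken and all letters distinct, the only value for N is 3. So N=3.
Step 5. [col 3: J + C ≡ Y (mod 10)] column 3 (J + C ≡ Y (mod 10), carry-in 1) doesn't pin C yet; pick C=5 and continue, so C=5.
Step 6. [col 3: J + C ≡ Y (mod 10)] several values work for Y in column 3 (J + C ≡ Y (mod 10), carry-in 1); try Y=2, so Y=2.
Step 7. [col 3: J + C ≡ Y (mod 10)] in column 3 we have J+C≡Y with carry-in 1; given C=5, Y=2 and digits 1,2,3,4,5,9 already taken and all letters distinct, that pins J to 6. So J=6.
Step 8. [col 4: A + A ≡ C (mod 10)] from column 4 (C=5, carry-in 1, digits 1,2,3,4,5,6,9 already taken and all letters distinct): A must equal 7 ⇒ A=7.
Step 9. [col 5: Z + L ≡ T (mod 10)] column 5: given Z=1, carry-in 1, and digits 1,2,3,4,5,6,7,9 already taken and all letters distinct, Z+L≡T (mod 10) forces L=8 ⇒ L=8.
Step 10. [col 5: Z + L ≡ T (mod 10)] from column 5 (Z=1, L=8, carry-in 1, digits 1,2,3,4,5,6,7,8,9 already taken and all letters distinct): T must equal 0. So T=0.

Answer: A=7, C=5, H=4, J=6, L=8, N=3, P=9, T=0, Y=2, Z=1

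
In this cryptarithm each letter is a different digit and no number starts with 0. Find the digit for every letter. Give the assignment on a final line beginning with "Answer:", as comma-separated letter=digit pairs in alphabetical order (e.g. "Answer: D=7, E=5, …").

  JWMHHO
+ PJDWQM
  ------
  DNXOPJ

Step 1. [col 1: O + M ≡ J (mod 10)] no forcing yet in column 1 (carry-in 0); J=2 is free and consistent — try it. So J=2.
Step 2. [col 1: O + M ≡ J (mod 10)] several values work for M in column 1 (O + M ≡ J (mod 10), carry-in 0); try M=3, so M=3.
Step 3. [col 1: O + M ≡ J (mod 10)] column 1 reads O+M+carry(0)=J with M=3, J=2; with digits 2,3 already taken and all letters distinct, the only value for O is 9, so O=9.
Step 4. [col 2: H + Q ≡ P (mod 10)] several values work for P in column 2 (H + Q ≡ P (mod 10), carry-in 1); try P=6, so P=6.
Step 5. [col 2: H + Q ≡ P (mod 10)] Q=0 is one option consistent with column 2 (H + Q ≡ P (mod 10), carry-in 1) — take it ⇒ Q=0.
Step 6. [col 2: H + Q ≡ P (mod 10)] in column 2 we have H+Q≡P with carry-in 1; given Q=0, P=6 and digits 0,2,3,6,9 already taken and all letters distinct, that pins H to 5, so H=5.
Step 7. [col 3: H + W ≡ O (mod 10)] column 3: given H=5, O=9, carry-in 0, and digits 0,2,3,5,6,9 already taken and all letters distinct, H+W≡O (mod 10) forces W=4. So W=4.
Step 8. [col 4: M + D ≡ X (mod 10)] from column 4 (M=3, carry-in 0, digits 0,2,3,4,5,6,9 already taken and all letters distinct): X must equal 1, so X=1.
Step 9. [col 4: M + D ≡ X (mod 10)] in column 4 we have M+D≡X with carry-in 0; given M=3, X=1 and digits 0,1,2,3,4,5,6,9 already taken and all letters distinct, that pins D to 8 ⇒ D=8.
Step 10. [col 5: W + J ≡ N (mod 10)] column 5 reads W+J+carry(1)=N with W=4, J=2; with digits 0,1,2,3,4,5,6,8,9 already taken and all letters distinct, the only value for N is 7 ⇒ N=7.

Answer: D=8, H=5, J=2, M=3, N=7, O=9, P=6, Q=0, W=4, X=1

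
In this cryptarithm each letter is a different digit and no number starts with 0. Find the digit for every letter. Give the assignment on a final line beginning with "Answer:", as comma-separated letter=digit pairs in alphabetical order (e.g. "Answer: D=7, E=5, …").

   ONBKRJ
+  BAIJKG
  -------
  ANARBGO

Step 1. [col 1: J + G ≡ O (mod 10)] several values work for G in column 1 (J + G ≡ O (mod 10), carry-in 0); try G=3, so G=3.
Step 2. [A] the sum has 7 digits but both addends have 6; that extra leading digit A is the final carry, namely 1, so A=1.
Step 3. [col 1: J + G ≡ O (mod 10)] no forcing yet in column 1 (carry-in 0); J=5 is free and consistent — try it ⇒ J=5.
Step 4. [col 1: J + G ≡ O (mod 10)] column 1: given J=5, G=3, carry-in 0, and digits 1,3,5 already taken and all letters distinct, J+G≡O (mod 10) forces O=8 ⇒ O=8.
Step 5. [col 2: R + K ≡ G (mod 10)] R=7 is one option consistent with column 2 (R + K ≡ G (mod 10), carry-in 0) — take it. So R=7.
Step 6. [col 2: R + K ≡ G (mod 10)] from column 2 (R=7, G=3, carry-in 0, digits 1,3,5,7,8 already taken and all letters distinct): K must equal 6. So K=6.
Step 7. [col 3: K + J ≡ B (mod 10)] column 3: given K=6, J=5, carry-in 1, and digits 1,3,5,6,7,8 already taken and all letters distinct, K+J≡B (mod 10) forces B=2, so B=2.
Step 8. [col 4: B + I ≡ R (mod 10)] from column 4 (B=2, R=7, carry-in 1, digits 1,2,3,5,6,7,8 already taken and all letters distinct): I must equal 4. So I=4.
Step 9. [col 5: N + A ≡ A (mod 10)] column 5 reads N+A+carry(0)=A with A=1; with digits 1,2,3,4,5,6,7,8 already taken and all letters distinct, the only value for N is 0. So N=0.

Answer: A=1, B=2, G=3, I=4, J=5, K=6, N=0, O=8, R=7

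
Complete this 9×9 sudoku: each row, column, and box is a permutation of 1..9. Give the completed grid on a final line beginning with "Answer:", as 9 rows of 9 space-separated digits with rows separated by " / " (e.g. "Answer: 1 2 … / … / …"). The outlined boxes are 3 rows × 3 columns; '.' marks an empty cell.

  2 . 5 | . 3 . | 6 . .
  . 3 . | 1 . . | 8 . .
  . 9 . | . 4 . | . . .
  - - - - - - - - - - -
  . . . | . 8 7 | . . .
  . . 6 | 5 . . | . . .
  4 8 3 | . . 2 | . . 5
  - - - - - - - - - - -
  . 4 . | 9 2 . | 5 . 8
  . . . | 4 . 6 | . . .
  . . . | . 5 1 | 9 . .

Step 1. [r8c5∈{7}] nothing but 7 survives at r8c5. So r8c5=7.
Step 2. [r3c4∈{2,6,7,8}] col 4 places 2 nowhere but r3c4, so r3c4=2.
Step 3. [r3c1∈{1,6,7,8}] row 3 places 6 nowhere but r3c1. So r3c1=6.
Step 4. [r2c1∈{7}] r2c1 has the single candidate 7 ⇒ r2c1=7.
Step 5. [r7c8∈{1,3,6,7}] row 7 places 6 nowhere but r7c8, so r7c8=6.
Step 6. [r4c9∈{1,2,3,4,6,9}] col 9 places 6 nowhere but r4c9. So r4c9=6.
Step 7. [r5c2∈{1,2,7}] r5c2 is the only open cell in box 4 admitting 7, so r5c2=7.
Step 8. [r5c8∈{1,2,3,4,8,9}] in row 5, 8 fits only at r5c8. So r5c8=8.
Step 9. [r1c2∈{1}] nothing but 1 survives at r1c2, so r1c2=1.
Step 10. [r4c4∈{3}] nothing but 3 survives at r4c4 ⇒ r4c4=3.
Step 11. [r3c3∈{8}] nothing but 8 survives at r3c3. So r3c3=8.
Step 12. [r8c1∈{1,3,5,8,9}] across row 8, 8 lands solely at r8c1. So r8c1=8.
Step 13. [r1c4∈{7,8}] r1c4 is the only open cell in col 4 admitting 7, so r1c4=7.
Step 14. [r4c1∈{1,5,9}] in col 1, 5 fits only at r4c1. So r4c1=5.
Step 15. [r4c2∈{2}] nothing but 2 survives at r4c2. So r4c2=2.
Step 16. [r5c1∈{1,9}] r5c1 is the only open cell in col 1 admitting 9. So r5c1=9.
Step 17. [r4c8∈{1,4,9}] r4c8 is the only open cell in row 4 admitting 9. So r4c8=9.
Step 18. [r1c8∈{4}] r1c8 is down to just 4 ⇒ r1c8=4.
Step 19. [r9c9∈{2,3,4,7}] 4 has one home in row 9: r9c9. So r9c9=4.
Step 20. [r9c8∈{2,3,7}] across box 9, 7 lands solely at r9c8. So r9c8=7.
Step 21. [r6c8∈{1}] r6c8's peers cover all but 1. So r6c8=1.
Step 22. [r7c1∈{1,3}] col 1 places 1 nowhere but r7c1, so r7c1=1.
Step 23. [r3c9∈{1,3,7}] r3c9 is the only open cell in col 9 admitting 7. So r3c9=7.
Step 24. [r8c9∈{1,2,3}] r8c9 is the only open cell in col 9 admitting 1, so r8c9=1.
Step 25. [r3c6∈{5}] r3c6 has the single candidate 5. So r3c6=5.
Step 26. [r2c6∈{9}] r2c6 has the single candidate 9, so r2c6=9.
Step 27. [r2c9∈{2}] r2c9 has the single candidate 2, so r2c9=2.
Step 28. [r8c8∈{2,3}] 2 has one home in col 8: r8c8. So r8c8=2.
Step 29. [r8c7∈{3}] only 3 remains possible at r8c7 ⇒ r8c7=3.
Step 30. [r6c5∈{6,9}] row 6 places 9 nowhere but r6c5. So r6c5=9.
Step 31. [r4c7∈{4}] r4c7's peers cover all but 4 ⇒ r4c7=4.
Step 32. [r9c1∈{3}] r9c1 has the single candidate 3, so r9c1=3.
Step 33. [r5c7∈{2}] r5c7's peers cover all but 2. So r5c7=2.
Step 34. [r3c7∈{1}] r3c7's peers cover all but 1. So r3c7=1.
Step 35. [r9c2∈{6}] r9c2's peers cover all but 6. So r9c2=6.
Step 36. [r2c3∈{4}] r2c3 is down to just 4, so r2c3=4.
Step 37. [r7c6∈{3}] nothing but 3 survives at r7c6. So r7c6=3.
Step 38. [r5c9∈{3}] r5c9 is down to just 3. So r5c9=3.
Step 39. [r6c4∈{6}] r6c4 is down to just 6. So r6c4=6.
Step 40. [r1c9∈{9}] only 9 remains possible at r1c9 ⇒ r1c9=9.
Step 41. [r8c2∈{5}] r8c2 has the single candidate 5, so r8c2=5.
Step 42. [r5c6∈{4}] r5c6 has the single candidate 4 ⇒ r5c6=4.
Step 43. [r1c6∈{8}] r1c6 is down to just 8. So r1c6=8.
Step 44. [r8c3∈{9}] nothing but 9 survives at r8c3, so r8c3=9.
Step 45. [r2c5∈{6}] only 6 remains possible at r2c5, so r2c5=6.
Step 46. [r4c3∈{1}] r4c3 has the single candidate 1. So r4c3=1.
Step 47. [r3c8∈{3}] r3c8's peers cover all but 3, so r3c8=3.
Step 48. [r2c8∈{5}] r2c8's peers cover all but 5 ⇒ r2c8=5.
Step 49. [r6c7∈{7}] only 7 remains possible at r6c7. So r6c7=7.
Step 50. [r7c3∈{7}] r7c3's peers cover all but 7. So r7c3=7.
Step 51. [r9c3∈{2}] r9c3 is down to just 2 ⇒ r9c3=2.
Step 52. [r5c5∈{1}] r5c5's peers cover all but 1. So r5c5=1.
Step 53. [r9c4∈{8}] only 8 remains possible at r9c4, so r9c4=8.

Answer: 2 1 5 7 3 8 6 4 9 / 7 3 4 1 6 9 8 5 2 / 6 9 8 2 4 5 1 3 7 / 5 2 1 3 8 7 4 9 6 / 9 7 6 5 1 4 2 8 3 / 4 8 3 6 9 2 7 1 5 / 1 4 7 9 2 3 5 6 8 / 8 5 9 4 7 6 3 2 1 / 3 6 2 8 5 1 9 7 4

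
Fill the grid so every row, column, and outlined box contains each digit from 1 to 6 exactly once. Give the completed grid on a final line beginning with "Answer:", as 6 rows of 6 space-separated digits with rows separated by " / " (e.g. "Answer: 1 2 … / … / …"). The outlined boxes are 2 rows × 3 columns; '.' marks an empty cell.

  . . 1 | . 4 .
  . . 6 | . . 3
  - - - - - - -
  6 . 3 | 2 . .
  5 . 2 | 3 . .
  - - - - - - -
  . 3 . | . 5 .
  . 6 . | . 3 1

Step 1. [r5c3∈{4}] only 4 remains possible at r5c3, so r5c3=4.
Step 2. [r2c5∈{1,2}] r2c5 is the only open cell in col 5 admitting 2 ⇒ r2c5=2.
Step 3. [r3c6∈{4,5}] r3c6 is the only open cell in row 3 admitting 5 ⇒ r3c6=5.
Step 4. [r3c2∈{1,4}] r3c2 is the only open cell in row 3 admitting 4 ⇒ r3c2=4.
Step 5. [r1c6∈{6}] r1c6's peers cover all but 6, so r1c6=6.
Step 6. [r1c4∈{5}] r1c4's peers cover all but 5 ⇒ r1c4=5.
Step 7. [r6c1∈{2}] r6c1 has the single candidate 2 ⇒ r6c1=2.
Step 8. [r4c2∈{1}] r4c2's peers cover all but 1, so r4c2=1.
Step 9. [r6c4∈{4}] nothing but 4 survives at r6c4, so r6c4=4.
Step 10. [r2c1∈{4}] nothing but 4 survives at r2c1. So r2c1=4.
Step 11. [r1c1∈{3}] r1c1 has the single candidate 3. So r1c1=3.
Step 12. [r5c6∈{2}] only 2 remains possible at r5c6. So r5c6=2.
Step 13. [r4c6∈{4}] nothing but 4 survives at r4c6, so r4c6=4.
Step 14. [r5c1∈{1}] r5c1 is down to just 1. So r5c1=1.
Step 15. [r3c5∈{1}] nothing but 1 survives at r3c5 ⇒ r3c5=1.
Step 16. [r6c3∈{5}] r6c3's peers cover all but 5, so r6c3=5.
Step 17. [r1c2∈{2}] nothing but 2 survives at r1c2. So r1c2=2.
Step 18. [r2c4∈{1}] r2c4 is down to just 1, so r2c4=1.
Step 19. [r5c4∈{6}] r5c4's peers cover all but 6 ⇒ r5c4=6.
Step 20. [r4c5∈{6}] r4c5 has the single candidate 6, so r4c5=6.
Step 21. [r2c2∈{5}] r2c2's peers cover all but 5 ⇒ r2c2=5.

Answer: 3 2 1 5 4 6 / 4 5 6 1 2 3 / 6 4 3 2 1 5 / 5 1 2 3 6 4 / 1 3 4 6 5 2 / 2 6 5 4 3 1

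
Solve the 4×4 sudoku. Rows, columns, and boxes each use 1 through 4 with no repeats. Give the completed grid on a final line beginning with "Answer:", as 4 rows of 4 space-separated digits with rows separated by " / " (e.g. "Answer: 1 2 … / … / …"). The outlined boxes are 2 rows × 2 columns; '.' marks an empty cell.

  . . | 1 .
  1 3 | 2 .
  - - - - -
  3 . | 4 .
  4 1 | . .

Step 1. [r3c2∈{2}] r3c2 has the single candidate 2. So r3c2=2.
Step 2. [r1c4∈{3,4}] row 1 places 3 nowhere but r1c4 ⇒ r1c4=3.
Step 3. [r1c2∈{4}] r1c2 has the single candidate 4. So r1c2=4.
Step 4. [r4c4∈{2}] r4c4 is down to just 2 ⇒ r4c4=2.
Step 5. [r2c4∈{4}] only 4 remains possible at r2c4 ⇒ r2c4=4.
Step 6. [r4c3∈{3}] r4c3's peers cover all but 3, so r4c3=3.
Step 7. [r1c1∈{2}] only 2 remains possible at r1c1, so r1c1=2.
Step 8. [r3c4∈{1}] r3c4 has the single candidate 1. So r3c4=1.

Answer: 2 4 1 3 / 1 3 2 4 / 3 2 4 1 / 4 1 3 2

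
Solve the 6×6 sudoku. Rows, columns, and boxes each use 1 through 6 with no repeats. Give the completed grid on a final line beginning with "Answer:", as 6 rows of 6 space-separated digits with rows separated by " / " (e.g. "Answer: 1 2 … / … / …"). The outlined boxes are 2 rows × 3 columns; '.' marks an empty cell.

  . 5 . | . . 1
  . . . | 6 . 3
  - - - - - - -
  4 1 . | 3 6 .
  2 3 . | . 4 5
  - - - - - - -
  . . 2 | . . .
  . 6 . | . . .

Step 1. [r5c2∈{4}] nothing but 4 survives at r5c2, so r5c2=4.
Step 2. [r1c4∈{2,4}] 4 has one home in box 2: r1c4. So r1c4=4.
Step 3. [r6c4∈{1,2,5}] in col 4, 2 fits only at r6c4, so r6c4=2.
Step 4. [r5c4∈{1,5}] col 4 places 5 nowhere but r5c4 ⇒ r5c4=5.
Step 5. [r6c1∈{1,3,5}] 5 has one home in col 1: r6c1 ⇒ r6c1=5.
Step 6. [r1c1∈{3,6}] col 1 places 6 nowhere but r1c1, so r1c1=6.
Step 7. [r5c1∈{1,3}] r5c1 is the only open cell in col 1 admitting 3. So r5c1=3.
Step 8. [r6c3∈{1}] r6c3's peers cover all but 1. So r6c3=1.
Step 9. [r1c5∈{2}] r1c5 is down to just 2. So r1c5=2.
Step 10. [r6c5∈{3}] only 3 remains possible at r6c5 ⇒ r6c5=3.
Step 11. [r5c6∈{6}] r5c6 is down to just 6. So r5c6=6.
Step 12. [r2c1∈{1}] r2c1 has the single candidate 1. So r2c1=1.
Step 13. [r2c5∈{5}] nothing but 5 survives at r2c5, so r2c5=5.
Step 14. [r5c5∈{1}] only 1 remains possible at r5c5 ⇒ r5c5=1.
Step 15. [r2c3∈{4}] nothing but 4 survives at r2c3. So r2c3=4.
Step 16. [r3c6∈{2}] only 2 remains possible at r3c6. So r3c6=2.
Step 17. [r6c6∈{4}] only 4 remains possible at r6c6, so r6c6=4.
Step 18. [r4c4∈{1}] nothing but 1 survives at r4c4 ⇒ r4c4=1.
Step 19. [r2c2∈{2}] r2c2 has the single candidate 2. So r2c2=2.
Step 20. [r3c3∈{5}] r3c3's peers cover all but 5, so r3c3=5.
Step 21. [r1c3∈{3}] nothing but 3 survives at r1c3 ⇒ r1c3=3.
Step 22. [r4c3∈{6}] r4c3's peers cover all but 6. So r4c3=6.

Answer: 6 5 3 4 2 1 / 1 2 4 6 5 3 / 4 1 5 3 6 2 / 2 3 6 1 4 5 / 3 4 2 5 1 6 / 5 6 1 2 3 4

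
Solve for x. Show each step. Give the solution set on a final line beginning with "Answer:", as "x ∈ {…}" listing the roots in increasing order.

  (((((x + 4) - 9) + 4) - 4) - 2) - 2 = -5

Step 1. [(((((x + 4) - 9) + 4) - 4) - 2) - 2 = -5] the outer -2 inverts by adding 2. So sub: ((((x + 4) - 9) + 4) - 4) - 2 = -3.
Step 2. [((((x + 4) - 9) + 4) - 4) - 2 = -3] the outer -2 inverts by adding 2, so sub: (((x + 4) - 9) + 4) - 4 = -1.
Step 3. [(((x + 4) - 9) + 4) - 4 = -1] the outer -4 inverts by adding 4, so sub: ((x + 4) - 9) + 4 = 3.
Step 4. [((x + 4) - 9) + 4 = 3] +4 is outermost — subtract 4 both sides ⇒ sub: (x + 4) - 9 = -1.
Step 5. [(x + 4) - 9 = -1] add 9: x sits inside (… - 9), so sub: x + 4 = 8.
Step 6. [x + 4 = 8] peel the +4: subtract 4 from each side, so sub: x = 4.

Answer: x ∈ {4}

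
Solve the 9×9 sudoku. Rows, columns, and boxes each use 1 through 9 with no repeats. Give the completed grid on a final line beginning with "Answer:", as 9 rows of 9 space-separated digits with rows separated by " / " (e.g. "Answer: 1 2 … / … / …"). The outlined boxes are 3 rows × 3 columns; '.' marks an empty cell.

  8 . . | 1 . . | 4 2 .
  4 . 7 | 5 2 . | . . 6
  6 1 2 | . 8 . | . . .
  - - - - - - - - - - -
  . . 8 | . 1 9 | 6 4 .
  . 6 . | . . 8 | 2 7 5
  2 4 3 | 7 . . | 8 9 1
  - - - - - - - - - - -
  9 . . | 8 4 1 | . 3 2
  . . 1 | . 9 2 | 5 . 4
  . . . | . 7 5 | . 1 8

Step 1. [r2c6∈{3}] r2c6 is down to just 3, so r2c6=3.
Step 2. [r1c2∈{3,5,9}] across box 1, 3 lands solely at r1c2 ⇒ r1c2=3.
Step 3. [r3c4∈{4,9}] 9 has one home in col 4: r3c4. So r3c4=9.
Step 4. [r1c9∈{7,9}] 9 has one home in col 9: r1c9. So r1c9=9.
Step 5. [r3c9∈{3,7}] across col 9, 7 lands solely at r3c9, so r3c9=7.
Step 6. [r4c1∈{5,7}] across col 1, 5 lands solely at r4c1. So r4c1=5.
Step 7. [r8c1∈{3,7}] across col 1, 7 lands solely at r8c1, so r8c1=7.
Step 8. [r8c4∈{3,6}] r8c4 is the only open cell in row 8 admitting 3, so r8c4=3.
Step 9. [r7c3∈{5,6}] 6 has one home in row 7: r7c3. So r7c3=6.
Step 10. [r1c5∈{6}] r1c5's peers cover all but 6. So r1c5=6.
Step 11. [r8c2∈{8}] only 8 remains possible at r8c2 ⇒ r8c2=8.
Step 12. [r9c2∈{2}] nothing but 2 survives at r9c2, so r9c2=2.
Step 13. [r9c7∈{9}] only 9 remains possible at r9c7. So r9c7=9.
Step 14. [r2c2∈{9}] r2c2 is down to just 9, so r2c2=9.
Step 15. [r2c8∈{8}] only 8 remains possible at r2c8 ⇒ r2c8=8.
Step 16. [r7c2∈{5}] nothing but 5 survives at r7c2, so r7c2=5.
Step 17. [r5c4∈{4}] r5c4 is down to just 4 ⇒ r5c4=4.
Step 18. [r9c4∈{6}] r9c4 is down to just 6, so r9c4=6.
Step 19. [r9c1∈{3}] only 3 remains possible at r9c1 ⇒ r9c1=3.
Step 20. [r6c5∈{5}] nothing but 5 survives at r6c5. So r6c5=5.
Step 21. [r1c3∈{5}] nothing but 5 survives at r1c3, so r1c3=5.
Step 22. [r4c2∈{7}] only 7 remains possible at r4c2 ⇒ r4c2=7.
Step 23. [r4c4∈{2}] nothing but 2 survives at r4c4. So r4c4=2.
Step 24. [r3c6∈{4}] r3c6's peers cover all but 4. So r3c6=4.
Step 25. [r3c8∈{5}] r3c8 has the single candidate 5 ⇒ r3c8=5.
Step 26. [r5c5∈{3}] r5c5 has the single candidate 3, so r5c5=3.
Step 27. [r8c8∈{6}] nothing but 6 survives at r8c8 ⇒ r8c8=6.
Step 28. [r3c7∈{3}] only 3 remains possible at r3c7. So r3c7=3.
Step 29. [r9c3∈{4}] only 4 remains possible at r9c3. So r9c3=4.
Step 30. [r5c3∈{9}] r5c3 is down to just 9, so r5c3=9.
Step 31. [r6c6∈{6}] r6c6 has the single candidate 6 ⇒ r6c6=6.
Step 32. [r2c7∈{1}] r2c7 is down to just 1, so r2c7=1.
Step 33. [r4c9∈{3}] r4c9's peers cover all but 3 ⇒ r4c9=3.
Step 34. [r7c7∈{7}] r7c7 has the single candidate 7. So r7c7=7.
Step 35. [r1c6∈{7}] nothing but 7 survives at r1c6, so r1c6=7.
Step 36. [r5c1∈{1}] r5c1 has the single candidate 1 ⇒ r5c1=1.

Answer: 8 3 5 1 6 7 4 2 9 / 4 9 7 5 2 3 1 8 6 / 6 1 2 9 8 4 3 5 7 / 5 7 8 2 1 9 6 4 3 / 1 6 9 4 3 8 2 7 5 / 2 4 3 7 5 6 8 9 1 / 9 5 6 8 4 1 7 3 2 / 7 8 1 3 9 2 5 6 4 / 3 2 4 6 7 5 9 1 8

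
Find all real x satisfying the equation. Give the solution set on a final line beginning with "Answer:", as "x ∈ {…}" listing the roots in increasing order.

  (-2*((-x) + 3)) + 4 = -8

Step 1. [(-2*((-x) + 3)) + 4 = -8] +4 is outermost — subtract 4 both sides ⇒ sub: -2*((-x) + 3) = -12.
Step 2. [-2*((-x) + 3) = -12] -2 out front; divide by -2, so div: (-x) + 3 = 6.
Step 3. [(-x) + 3 = 6] subtract 3: x sits inside (… + 3), so sub: -x = 3.
Step 4. [-x = 3] flip signs both sides. So neg: x = -3.

Answer: x ∈ {-3}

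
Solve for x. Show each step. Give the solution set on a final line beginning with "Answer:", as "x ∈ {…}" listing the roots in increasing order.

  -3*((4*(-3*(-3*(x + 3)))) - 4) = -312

Step 1. [-3*((4*(-3*(-3*(x + 3)))) - 4) = -312] -3 out front; divide by -3. So div: (4*(-3*(-3*(x + 3)))) - 4 = 104.
Step 2. [(4*(-3*(-3*(x + 3)))) - 4 = 104] 4 | LHS and 4 | 104: pull 4 out ⇒ factor: (-3*(-3*(x + 3))) - 1 = 26.
Step 3. [(-3*(-3*(x + 3))) - 1 = 26] 1 comes off first (add 1), so sub: -3*(-3*(x + 3)) = 27.
Step 4. [-3*(-3*(x + 3)) = 27] divide by the outer -3, so div: -3*(x + 3) = -9.
Step 5. [-3*(x + 3) = -9] LHS = -3·(…); ÷-3 both sides ⇒ div: x + 3 = 3.
Step 6. [x + 3 = 3] subtract 3: x sits inside (… + 3), so sub: x = 0.

Answer: x ∈ {0}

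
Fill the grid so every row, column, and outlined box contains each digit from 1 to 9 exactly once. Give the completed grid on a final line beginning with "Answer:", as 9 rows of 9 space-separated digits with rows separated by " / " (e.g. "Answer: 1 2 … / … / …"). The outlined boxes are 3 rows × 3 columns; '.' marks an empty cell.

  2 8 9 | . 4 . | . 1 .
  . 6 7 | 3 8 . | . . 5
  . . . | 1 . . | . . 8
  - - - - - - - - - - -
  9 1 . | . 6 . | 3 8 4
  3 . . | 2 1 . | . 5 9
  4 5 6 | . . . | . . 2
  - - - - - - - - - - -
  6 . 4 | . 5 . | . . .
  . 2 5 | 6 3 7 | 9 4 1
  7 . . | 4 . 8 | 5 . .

Step 1. [r6c8∈{7}] r6c8 is down to just 7 ⇒ r6c8=7.
Step 2. [r1c9∈{3,6,7}] 3 has one home in row 1: r1c9 ⇒ r1c9=3.
Step 3. [r3c5∈{2,7,9}] r3c5 is the only open cell in col 5 admitting 7, so r3c5=7.
Step 4. [r7c4∈{9}] r7c4's peers cover all but 9, so r7c4=9.
Step 5. [r7c2∈{3}] r7c2's peers cover all but 3. So r7c2=3.
Step 6. [r7c8∈{2}] only 2 remains possible at r7c8, so r7c8=2.
Step 7. [r1c4∈{5}] r1c4 has the single candidate 5. So r1c4=5.
Step 8. [r1c6∈{6}] r1c6's peers cover all but 6. So r1c6=6.
Step 9. [r2c7∈{2,4}] row 2 places 4 nowhere but r2c7 ⇒ r2c7=4.
Step 10. [r2c6∈{2,9}] in row 2, 2 fits only at r2c6 ⇒ r2c6=2.
Step 11. [r3c6∈{9}] nothing but 9 survives at r3c6. So r3c6=9.
Step 12. [r3c8∈{6}] r3c8 has the single candidate 6 ⇒ r3c8=6.
Step 13. [r7c9∈{7}] r7c9's peers cover all but 7 ⇒ r7c9=7.
Step 14. [r7c6∈{1}] r7c6 has the single candidate 1. So r7c6=1.
Step 15. [r6c5∈{9}] r6c5 has the single candidate 9. So r6c5=9.
Step 16. [r4c6∈{5}] nothing but 5 survives at r4c6, so r4c6=5.
Step 17. [r9c3∈{1}] r9c3 has the single candidate 1. So r9c3=1.
Step 18. [r3c3∈{3}] nothing but 3 survives at r3c3. So r3c3=3.
Step 19. [r3c7∈{2}] nothing but 2 survives at r3c7, so r3c7=2.
Step 20. [r5c7∈{6}] only 6 remains possible at r5c7 ⇒ r5c7=6.
Step 21. [r4c4∈{7}] r4c4's peers cover all but 7 ⇒ r4c4=7.
Step 22. [r2c8∈{9}] r2c8 is down to just 9 ⇒ r2c8=9.
Step 23. [r2c1∈{1}] only 1 remains possible at r2c1. So r2c1=1.
Step 24. [r3c1∈{5}] r3c1 has the single candidate 5. So r3c1=5.
Step 25. [r9c9∈{6}] only 6 remains possible at r9c9, so r9c9=6.
Step 26. [r9c8∈{3}] r9c8 is down to just 3. So r9c8=3.
Step 27. [r3c2∈{4}] nothing but 4 survives at r3c2, so r3c2=4.
Step 28. [r7c7∈{8}] nothing but 8 survives at r7c7 ⇒ r7c7=8.
Step 29. [r9c5∈{2}] r9c5 has the single candidate 2 ⇒ r9c5=2.
Step 30. [r6c4∈{8}] only 8 remains possible at r6c4. So r6c4=8.
Step 31. [r4c3∈{2}] r4c3 is down to just 2 ⇒ r4c3=2.
Step 32. [r6c6∈{3}] r6c6 has the single candidate 3, so r6c6=3.
Step 33. [r8c1∈{8}] nothing but 8 survives at r8c1 ⇒ r8c1=8.
Step 34. [r5c3∈{8}] r5c3 is down to just 8, so r5c3=8.
Step 35. [r5c6∈{4}] r5c6 has the single candidate 4 ⇒ r5c6=4.
Step 36. [r5c2∈{7}] r5c2 has the single candidate 7. So r5c2=7.
Step 37. [r1c7∈{7}] r1c7's peers cover all but 7 ⇒ r1c7=7.
Step 38. [r6c7∈{1}] r6c7 is down to just 1, so r6c7=1.
Step 39. [r9c2∈{9}] only 9 remains possible at r9c2. So r9c2=9.

Answer: 2 8 9 5 4 6 7 1 3 / 1 6 7 3 8 2 4 9 5 / 5 4 3 1 7 9 2 6 8 / 9 1 2 7 6 5 3 8 4 / 3 7 8 2 1 4 6 5 9 / 4 5 6 8 9 3 1 7 2 / 6 3 4 9 5 1 8 2 7 / 8 2 5 6 3 7 9 4 1 / 7 9 1 4 2 8 5 3 6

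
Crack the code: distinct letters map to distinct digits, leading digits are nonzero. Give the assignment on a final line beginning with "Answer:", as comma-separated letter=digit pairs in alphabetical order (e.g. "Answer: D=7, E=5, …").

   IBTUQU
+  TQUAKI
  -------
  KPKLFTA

Step 1. [K] adding two 6-digit numbers gives at most 6+1 digits, and here it does — K is that final carry and must be 1 ⇒ K=1.
Step 2. [col 1: U + I ≡ A (mod 10)] no forcing yet in column 1 (carry-in 0); U=2 is free and consistent — try it ⇒ U=2.
Step 3. [col 1: U + I ≡ A (mod 10)] several values work for A in column 1 (U + I ≡ A (mod 10), carry-in 0); try A=7 ⇒ A=7.
Step 4. [col 1: U + I ≡ A (mod 10)] column 1 reads U+I+carry(0)=A with U=2, A=7; with digits 1,2,7 already taken and all letters distinct, the only value for I is 5 ⇒ I=5.
Step 5. [col 2: Q + K ≡ T (mod 10)] several values work for T in column 2 (Q + K ≡ T (mod 10), carry-in 0); try T=4, so T=4.
Step 6. [col 2: Q + K ≡ T (mod 10)] column 2 reads Q+K+carry(0)=T with K=1, T=4; with digits 1,2,4,5,7 already taken and all letters distinct, the only value for Q is 3 ⇒ Q=3.
Step 7. [col 3: U + A ≡ F (mod 10)] from column 3 (U=2, A=7, carry-in 0, digits 1,2,3,4,5,7 already taken and all letters distinct): F must equal 9. So F=9.
Step 8. [col 4: T + U ≡ L (mod 10)] in column 4 we have T+U≡L with carry-in 0; given T=4, U=2 and digits 1,2,3,4,5,7,9 already taken and all letters distinct, that pins L to 6. So L=6.
Step 9. [col 5: B + Q ≡ K (mod 10)] from column 5 (Q=3, K=1, carry-in 0, digits 1,2,3,4,5,6,7,9 already taken and all letters distinct): B must equal 8. So B=8.
Step 10. [col 6: I + T ≡ P (mod 10)] in column 6 we have I+T≡P with carry-in 1; given I=5, T=4 and digits 1,2,3,4,5,6,7,8,9 already taken and all letters distinct, that pins P to 0. So P=0.

Answer: A=7, B=8, F=9, I=5, K=1, L=6, P=0, Q=3, T=4, U=2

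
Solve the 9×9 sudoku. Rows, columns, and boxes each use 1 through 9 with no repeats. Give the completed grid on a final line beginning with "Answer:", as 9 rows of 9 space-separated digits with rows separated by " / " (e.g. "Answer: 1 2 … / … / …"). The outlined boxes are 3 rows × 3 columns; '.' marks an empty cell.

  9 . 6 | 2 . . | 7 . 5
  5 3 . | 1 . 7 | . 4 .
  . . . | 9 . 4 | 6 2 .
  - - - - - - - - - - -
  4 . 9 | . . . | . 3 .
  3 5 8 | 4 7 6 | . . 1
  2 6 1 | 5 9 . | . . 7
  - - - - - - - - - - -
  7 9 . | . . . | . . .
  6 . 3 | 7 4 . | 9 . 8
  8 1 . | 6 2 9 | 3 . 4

Step 1. [r7c7∈{1,2,5}] col 7 places 1 nowhere but r7c7 ⇒ r7c7=1.
Step 2. [r4c4∈{8}] r4c4 is down to just 8. So r4c4=8.
Step 3. [r7c9∈{2,6}] across box 9, 2 lands solely at r7c9, so r7c9=2.
Step 4. [r8c8∈{5}] r8c8's peers cover all but 5 ⇒ r8c8=5.
Step 5. [r7c6∈{3,5,8}] r7c6 is the only open cell in col 6 admitting 5. So r7c6=5.
Step 6. [r1c6∈{3,8}] col 6 places 8 nowhere but r1c6. So r1c6=8.
Step 7. [r1c5∈{3}] only 3 remains possible at r1c5. So r1c5=3.
Step 8. [r4c6∈{1,2}] r4c6 is the only open cell in col 6 admitting 2 ⇒ r4c6=2.
Step 9. [r6c8∈{8}] r6c8 is down to just 8, so r6c8=8.
Step 10. [r4c2∈{7}] nothing but 7 survives at r4c2, so r4c2=7.
Step 11. [r3c1∈{1}] r3c1's peers cover all but 1 ⇒ r3c1=1.
Step 12. [r1c2∈{4}] only 4 remains possible at r1c2, so r1c2=4.
Step 13. [r9c3∈{5}] nothing but 5 survives at r9c3. So r9c3=5.
Step 14. [r3c9∈{3}] only 3 remains possible at r3c9. So r3c9=3.
Step 15. [r2c5∈{6}] nothing but 6 survives at r2c5. So r2c5=6.
Step 16. [r7c4∈{3}] r7c4's peers cover all but 3 ⇒ r7c4=3.
Step 17. [r2c9∈{9}] r2c9's peers cover all but 9, so r2c9=9.
Step 18. [r7c5∈{8}] r7c5 has the single candidate 8, so r7c5=8.
Step 19. [r4c7∈{5}] nothing but 5 survives at r4c7 ⇒ r4c7=5.
Step 20. [r9c8∈{7}] r9c8 has the single candidate 7 ⇒ r9c8=7.
Step 21. [r2c3∈{2}] r2c3 is down to just 2, so r2c3=2.
Step 22. [r8c2∈{2}] r8c2's peers cover all but 2, so r8c2=2.
Step 23. [r3c2∈{8}] r3c2 has the single candidate 8, so r3c2=8.
Step 24. [r6c7∈{4}] r6c7 is down to just 4, so r6c7=4.
Step 25. [r4c5∈{1}] r4c5 is down to just 1 ⇒ r4c5=1.
Step 26. [r8c6∈{1}] only 1 remains possible at r8c6 ⇒ r8c6=1.
Step 27. [r4c9∈{6}] nothing but 6 survives at r4c9, so r4c9=6.
Step 28. [r5c7∈{2}] only 2 remains possible at r5c7, so r5c7=2.
Step 29. [r7c8∈{6}] r7c8 has the single candidate 6. So r7c8=6.
Step 30. [r2c7∈{8}] only 8 remains possible at r2c7 ⇒ r2c7=8.
Step 31. [r7c3∈{4}] only 4 remains possible at r7c3, so r7c3=4.
Step 32. [r5c8∈{9}] nothing but 9 survives at r5c8 ⇒ r5c8=9.
Step 33. [r6c6∈{3}] r6c6's peers cover all but 3, so r6c6=3.
Step 34. [r3c3∈{7}] r3c3 is down to just 7. So r3c3=7.
Step 35. [r1c8∈{1}] r1c8 is down to just 1. So r1c8=1.
Step 36. [r3c5∈{5}] only 5 remains possible at r3c5 ⇒ r3c5=5.

Answer: 9 4 6 2 3 8 7 1 5 / 5 3 2 1 6 7 8 4 9 / 1 8 7 9 5 4 6 2 3 / 4 7 9 8 1 2 5 3 6 / 3 5 8 4 7 6 2 9 1 / 2 6 1 5 9 3 4 8 7 / 7 9 4 3 8 5 1 6 2 / 6 2 3 7 4 1 9 5 8 / 8 1 5 6 2 9 3 7 4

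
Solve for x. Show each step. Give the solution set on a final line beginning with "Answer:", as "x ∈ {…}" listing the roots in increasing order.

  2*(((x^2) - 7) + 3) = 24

Step 1. [2*(((x^2) - 7) + 3) = 24] divide by the outer 2. So div: ((x^2) - 7) + 3 = 12.
Step 2. [((x^2) - 7) + 3 = 12] subtract 3: x sits inside (… + 3) ⇒ sub: (x^2) - 7 = 9.
Step 3. [(x^2) - 7 = 9] add 7: x sits inside (… - 7), so sub: x^2 = 16.
Step 4. [x^2 = 16] √ both sides: 16 ≥ 0 gives two branches ⇒ sqrt: x = 4 or -4.

Answer: x ∈ {-4, 4}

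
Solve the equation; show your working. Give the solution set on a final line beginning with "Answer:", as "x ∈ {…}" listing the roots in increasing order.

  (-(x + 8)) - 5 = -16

Step 1. [(-(x + 8)) - 5 = -16] the outer -5 inverts by adding 5 ⇒ sub: -(x + 8) = -11.
Step 2. [-(x + 8) = -11] leading − — multiply by −1, so neg: x + 8 = 11.
Step 3. [x + 8 = 11] the outer +8 inverts by subtracting 8. So sub: x = 3.

Answer: x ∈ {3}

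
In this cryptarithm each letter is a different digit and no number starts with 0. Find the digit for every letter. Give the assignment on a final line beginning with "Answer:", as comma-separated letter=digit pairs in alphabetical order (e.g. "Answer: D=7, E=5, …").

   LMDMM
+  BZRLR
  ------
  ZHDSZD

Step 1. [col 1: M + R ≡ D (mod 10)] several values work for M in column 1 (M + R ≡ D (mod 10), carry-in 0); try M=5. So M=5.
Step 2. [col 1: M + R ≡ D (mod 10)] R=2 is one option consistent with column 1 (M + R ≡ D (mod 10), carry-in 0) — take it ⇒ R=2.
Step 3. [col 1: M + R ≡ D (mod 10)] column 1: given M=5, R=2, carry-in 0, and digits 2,5 already taken and all letters distinct, M+R≡D (mod 10) forces D=7 ⇒ D=7.
Step 4. [col 2: M + L ≡ Z (mod 10)] no forcing yet in column 2 (carry-in 0); Z=1 is free and consistent — try it ⇒ Z=1.
Step 5. [col 2: M + L ≡ Z (mod 10)] column 2: given M=5, Z=1, carry-in 0, and digits 1,2,5,7 already taken and all letters distinct, M+L≡Z (mod 10) forces L=6, so L=6.
Step 6. [col 3: D + R ≡ S (mod 10)] from column 3 (D=7, R=2, carry-in 1, digits 1,2,5,6,7 already taken and all letters distinct): S must equal 0. So S=0.
Step 7. [col 5: L + B ≡ H (mod 10)] column 5 (L + B ≡ H (mod 10), carry-in 0) doesn't pin B yet; pick B=8 and continue, so B=8.
Step 8. [col 5: L + B ≡ H (mod 10)] column 5 reads L+B+carry(0)=H with L=6, B=8; with digits 0,1,2,5,6,7,8 already taken and all letters distinct, the only value for H is 4. So H=4.

Answer: B=8, D=7, H=4, L=6, M=5, R=2, S=0, Z=1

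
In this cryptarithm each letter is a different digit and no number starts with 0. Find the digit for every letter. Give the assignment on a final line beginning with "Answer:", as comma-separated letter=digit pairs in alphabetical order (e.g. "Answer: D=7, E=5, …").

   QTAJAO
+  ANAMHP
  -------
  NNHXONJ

Step 1. [col 1: O + P ≡ J (mod 10)] no forcing yet in column 1 (carry-in 0); J=2 is free and consistent — try it, so J=2.
Step 2. [col 1: O + P ≡ J (mod 10)] O=3 is one option consistent with column 1 (O + P ≡ J (mod 10), carry-in 0) — take it. So O=3.
Step 3. [N] N is the leading digit of a 7-digit sum of two 6-digit numbers; the final carry is exactly 1, so N=1.
Step 4. [col 1: O + P ≡ J (mod 10)] column 1: given O=3, J=2, carry-in 0, and digits 1,2,3 already taken and all letters distinct, O+P≡J (mod 10) forces P=9. So P=9.
Step 5. [col 2: A + H ≡ N (mod 10)] no forcing yet in column 2 (carry-in 1); A=4 is free and consistent — try it ⇒ A=4.
Step 6. [col 2: A + H ≡ N (mod 10)] in column 2 we have A+H≡N with carry-in 1; given A=4, N=1 and digits 1,2,3,4,9 already taken and all letters distinct, that pins H to 6. So H=6.
Step 7. [col 3: J + M ≡ O (mod 10)] column 3: given J=2, O=3, carry-in 1, and digits 1,2,3,4,6,9 already taken and all letters distinct, J+M≡O (mod 10) forces M=0, so M=0.
Step 8. [col 4: A + A ≡ X (mod 10)] column 4: given A=4, carry-in 0, and digits 0,1,2,3,4,6,9 already taken and all letters distinct, A+A≡X (mod 10) forces X=8, so X=8.
Step 9. [col 5: T + N ≡ H (mod 10)] in column 5 we have T+N≡H with carry-in 0; given N=1, H=6 and digits 0,1,2,3,4,6,8,9 already taken and all letters distinct, that pins T to 5, so T=5.
Step 10. [col 6: Q + A ≡ N (mod 10)] column 6: given A=4, N=1, carry-in 0, and digits 0,1,2,3,4,5,6,8,9 already taken and all letters distinct, Q+A≡N (mod 10) forces Q=7. So Q=7.

Answer: A=4, H=6, J=2, M=0, N=1, O=3, P=9, Q=7, T=5, X=8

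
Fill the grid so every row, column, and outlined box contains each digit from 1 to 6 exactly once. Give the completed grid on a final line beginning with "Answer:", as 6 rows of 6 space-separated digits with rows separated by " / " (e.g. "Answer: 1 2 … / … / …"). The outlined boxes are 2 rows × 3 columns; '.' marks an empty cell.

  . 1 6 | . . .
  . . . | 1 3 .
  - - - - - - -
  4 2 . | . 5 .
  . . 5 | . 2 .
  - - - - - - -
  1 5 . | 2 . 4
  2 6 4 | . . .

Step 1. [r4c6∈{1,3,6}] r4c6 is the only open cell in row 4 admitting 1, so r4c6=1.
Step 2. [r4c4∈{3,4,6}] in row 4, 4 fits only at r4c4. So r4c4=4.
Step 3. [r1c4∈{5}] r1c4 has the single candidate 5, so r1c4=5.
Step 4. [r2c6∈{2,6}] across row 2, 6 lands solely at r2c6, so r2c6=6.
Step 5. [r3c6∈{3}] r3c6 is down to just 3 ⇒ r3c6=3.
Step 6. [r1c1∈{3}] r1c1 is down to just 3 ⇒ r1c1=3.
Step 7. [r4c2∈{3}] r4c2's peers cover all but 3 ⇒ r4c2=3.
Step 8. [r2c1∈{5}] r2c1 is down to just 5 ⇒ r2c1=5.
Step 9. [r3c3∈{1}] nothing but 1 survives at r3c3, so r3c3=1.
Step 10. [r3c4∈{6}] only 6 remains possible at r3c4. So r3c4=6.
Step 11. [r5c3∈{3}] r5c3's peers cover all but 3, so r5c3=3.
Step 12. [r2c2∈{4}] only 4 remains possible at r2c2 ⇒ r2c2=4.
Step 13. [r6c6∈{5}] r6c6 has the single candidate 5. So r6c6=5.
Step 14. [r6c5∈{1}] r6c5's peers cover all but 1. So r6c5=1.
Step 15. [r5c5∈{6}] only 6 remains possible at r5c5, so r5c5=6.
Step 16. [r1c5∈{4}] nothing but 4 survives at r1c5 ⇒ r1c5=4.
Step 17. [r2c3∈{2}] only 2 remains possible at r2c3. So r2c3=2.
Step 18. [r6c4∈{3}] r6c4 has the single candidate 3. So r6c4=3.
Step 19. [r4c1∈{6}] r4c1 is down to just 6. So r4c1=6.
Step 20. [r1c6∈{2}] r1c6 has the single candidate 2, so r1c6=2.

Answer: 3 1 6 5 4 2 / 5 4 2 1 3 6 / 4 2 1 6 5 3 / 6 3 5 4 2 1 / 1 5 3 2 6 4 / 2 6 4 3 1 5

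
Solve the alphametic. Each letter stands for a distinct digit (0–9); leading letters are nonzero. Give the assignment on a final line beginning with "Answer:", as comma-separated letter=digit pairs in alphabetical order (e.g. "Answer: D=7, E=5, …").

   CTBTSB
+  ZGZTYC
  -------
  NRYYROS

Step 1. [col 1: B + C ≡ S (mod 10)] no forcing yet in column 1 (carry-in 0); B=7 is free and consistent — try it. So B=7.
Step 2. [col 1: B + C ≡ S (mod 10)] no forcing yet in column 1 (carry-in 0); S=5 is free and consistent — try it. So S=5.
Step 3. [N] N is the leading digit of a 7-digit sum of two 6-digit numbers; the final carry is exactly 1, so N=1.
Step 4. [col 1: B + C ≡ S (mod 10)] column 1: given B=7, S=5, carry-in 0, and digits 1,5,7 already taken and all letters distinct, B+C≡S (mod 10) forces C=8. So C=8.
Step 5. [col 2: S + Y ≡ O (mod 10)] Y=3 is one option consistent with column 2 (S + Y ≡ O (mod 10), carry-in 1) — take it, so Y=3.
Step 6. [col 2: S + Y ≡ O (mod 10)] from column 2 (S=5, Y=3, carry-in 1, digits 1,3,5,7,8 already taken and all letters distinct): O must equal 9. So O=9.
Step 7. [col 3: T + T ≡ R (mod 10)] several values work for R in column 3 (T + T ≡ R (mod 10), carry-in 0); try R=4 ⇒ R=4.
Step 8. [col 3: T + T ≡ R (mod 10)] column 3 reads T+T+carry(0)=R with R=4; with digits 1,3,4,5,7,8,9 already taken and all letters distinct, the only value for T is 2. So T=2.
Step 9. [col 4: B + Z ≡ Y (mod 10)] column 4 reads B+Z+carry(0)=Y with B=7, Y=3; with digits 1,2,3,4,5,7,8,9 already taken and all letters distinct, the only value for Z is 6 ⇒ Z=6.
Step 10. [col 5: T + G ≡ Y (mod 10)] column 5: given T=2, Y=3, carry-in 1, and digits 1,2,3,4,5,6,7,8,9 already taken and all letters distinct, T+G≡Y (mod 10) forces G=0. So G=0.

Answer: B=7, C=8, G=0, N=1, O=9, R=4, S=5, T=2, Y=3, Z=6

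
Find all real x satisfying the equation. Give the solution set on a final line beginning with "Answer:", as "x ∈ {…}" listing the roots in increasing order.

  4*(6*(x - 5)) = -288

Step 1. [4*(6*(x - 5)) = -288] 4·(inner) — divide through by 4 ⇒ div: 6*(x - 5) = -72.
Step 2. [6*(x - 5) = -72] leading coefficient 6: divide by 6 ⇒ div: x - 5 = -12.
Step 3. [x - 5 = -12] add 5: x sits inside (… - 5) ⇒ sub: x = -7.

Answer: x ∈ {-7}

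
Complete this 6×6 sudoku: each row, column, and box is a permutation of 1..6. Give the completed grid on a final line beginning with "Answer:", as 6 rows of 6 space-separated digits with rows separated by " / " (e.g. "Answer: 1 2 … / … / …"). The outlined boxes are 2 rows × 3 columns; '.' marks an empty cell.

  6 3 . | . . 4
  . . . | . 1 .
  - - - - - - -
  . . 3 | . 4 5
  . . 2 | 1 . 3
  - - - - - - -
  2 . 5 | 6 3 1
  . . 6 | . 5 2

Step 1. [r5c2∈{4}] only 4 remains possible at r5c2, so r5c2=4.
Step 2. [r1c5∈{2}] r1c5's peers cover all but 2 ⇒ r1c5=2.
Step 3. [r6c2∈{1}] r6c2 is down to just 1 ⇒ r6c2=1.
Step 4. [r4c1∈{4,5}] 4 has one home in row 4: r4c1 ⇒ r4c1=4.
Step 5. [r4c2∈{5,6}] row 4 places 5 nowhere but r4c2. So r4c2=5.
Step 6. [r1c4∈{5}] r1c4's peers cover all but 5. So r1c4=5.
Step 7. [r2c2∈{2}] r2c2's peers cover all but 2, so r2c2=2.
Step 8. [r2c3∈{4}] nothing but 4 survives at r2c3. So r2c3=4.
Step 9. [r3c1∈{1}] r3c1 has the single candidate 1. So r3c1=1.
Step 10. [r2c6∈{6}] r2c6 has the single candidate 6, so r2c6=6.
Step 11. [r6c4∈{4}] r6c4's peers cover all but 4, so r6c4=4.
Step 12. [r2c1∈{5}] nothing but 5 survives at r2c1. So r2c1=5.
Step 13. [r1c3∈{1}] r1c3's peers cover all but 1, so r1c3=1.
Step 14. [r6c1∈{3}] r6c1's peers cover all but 3 ⇒ r6c1=3.
Step 15. [r3c4∈{2}] r3c4's peers cover all but 2. So r3c4=2.
Step 16. [r4c5∈{6}] nothing but 6 survives at r4c5, so r4c5=6.
Step 17. [r2c4∈{3}] r2c4 is down to just 3, so r2c4=3.
Step 18. [r3c2∈{6}] r3c2 has the single candidate 6. So r3c2=6.

Answer: 6 3 1 5 2 4 / 5 2 4 3 1 6 / 1 6 3 2 4 5 / 4 5 2 1 6 3 / 2 4 5 6 3 1 / 3 1 6 4 5 2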